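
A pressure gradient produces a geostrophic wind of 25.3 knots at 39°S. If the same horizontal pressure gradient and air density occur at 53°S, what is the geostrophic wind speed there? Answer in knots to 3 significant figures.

19.9 knots

With the same pressure gradient and density, V_g ∝ 1/f ∝ 1/sin φ.
V₂ = V₁ · sin φ₁ / sin φ₂ = 25.3 × sin 39° / sin 53°
V₂ = 25.3 × 0.6293/0.7986 = 19.9 knots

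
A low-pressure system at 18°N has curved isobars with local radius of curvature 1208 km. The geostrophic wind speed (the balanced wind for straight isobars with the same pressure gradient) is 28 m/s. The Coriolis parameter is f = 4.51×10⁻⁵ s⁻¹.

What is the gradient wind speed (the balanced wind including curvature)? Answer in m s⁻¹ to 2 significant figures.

20 m s⁻¹

Around a low, centrifugal force acts outward with Coriolis, so pressure-gradient force balances both:
(1/ρ)|∂P/∂n| = fV + V²/R  →  V² + fR·V − fR·V_g = 0
With fR = 4.51×10⁻⁵ × 1208×10³ m = 54.5 m/s:
V = [−fR + √((fR)² + 4 fR V_g)]/2 = [−54.5 + √(54.5² + 4×54.5×28)]/2 = 20.4 m/s
Subgeostrophic (V < V_g = 28 m/s), as expected around a low.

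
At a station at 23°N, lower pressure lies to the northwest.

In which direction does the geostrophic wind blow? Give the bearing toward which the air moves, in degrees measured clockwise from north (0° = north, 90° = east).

The pressure-gradient force points toward the northwest (bearing 315°).
Geostrophic balance: in the Northern Hemisphere the Coriolis force deflects motion to the right, so the geostrophic wind blows 90° to the right of the pressure-gradient force (low pressure on the left).
Rotating 315° by 90° clockwise gives 045° — the wind blows toward the northeast.

045°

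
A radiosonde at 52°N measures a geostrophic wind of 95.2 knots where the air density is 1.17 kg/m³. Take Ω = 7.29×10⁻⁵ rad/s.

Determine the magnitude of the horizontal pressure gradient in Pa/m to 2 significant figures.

Coriolis parameter at 52°N:
f = 2Ω sin φ = 2 × 7.29×10⁻⁵ × sin 52° = 1.15×10⁻⁴ s⁻¹
Wind speed in SI: 95.2 knots = 49.0 m/s
Geostrophic balance rearranged: |∂P/∂n| = f ρ V_g
|∂P/∂n| = 1.15×10⁻⁴ × 1.17 × 49.0 = 6.58×10⁻³ Pa/m

6.6×10⁻³ Pa/m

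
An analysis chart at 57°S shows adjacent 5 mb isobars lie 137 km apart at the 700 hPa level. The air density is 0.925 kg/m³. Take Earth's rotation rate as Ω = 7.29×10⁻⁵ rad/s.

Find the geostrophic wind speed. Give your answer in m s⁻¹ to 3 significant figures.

32.3 m s⁻¹

Coriolis parameter at 57°S:
f = 2Ω sin φ = 2 × 7.29×10⁻⁵ × sin 57° = 1.22×10⁻⁴ s⁻¹
Pressure gradient: |∂P/∂n| = 500 Pa / 137000 m = 3.65×10⁻³ Pa/m
Geostrophic balance (pressure-gradient force = Coriolis force):
V_g = (1/(fρ)) |∂P/∂n| = 3.65×10⁻³ / (1.22×10⁻⁴ × 0.925) = 32.3 m/s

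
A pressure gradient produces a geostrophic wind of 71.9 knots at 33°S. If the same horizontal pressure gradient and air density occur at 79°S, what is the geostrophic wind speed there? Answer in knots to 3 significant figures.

With the same pressure gradient and density, V_g ∝ 1/f ∝ 1/sin φ.
V₂ = V₁ · sin φ₁ / sin φ₂ = 71.9 × sin 33° / sin 79°
V₂ = 71.9 × 0.5446/0.9816 = 39.9 knots

39.9 knots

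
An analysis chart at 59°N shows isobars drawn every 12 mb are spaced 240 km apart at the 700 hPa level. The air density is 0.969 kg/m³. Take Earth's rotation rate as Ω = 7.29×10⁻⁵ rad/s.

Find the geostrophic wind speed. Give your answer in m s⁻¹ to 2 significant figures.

Coriolis parameter at 59°N:
f = 2Ω sin φ = 2 × 7.29×10⁻⁵ × sin 59° = 1.25×10⁻⁴ s⁻¹
Pressure gradient: |∂P/∂n| = 1200 Pa / 240000 m = 5.00×10⁻³ Pa/m
Geostrophic balance (pressure-gradient force = Coriolis force):
V_g = (1/(fρ)) |∂P/∂n| = 5.00×10⁻³ / (1.25×10⁻⁴ × 0.969) = 41.3 m/s

41 m s⁻¹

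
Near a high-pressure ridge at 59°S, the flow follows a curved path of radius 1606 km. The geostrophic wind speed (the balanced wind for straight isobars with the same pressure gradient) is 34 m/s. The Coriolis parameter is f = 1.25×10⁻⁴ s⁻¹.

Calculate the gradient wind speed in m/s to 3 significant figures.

Around a high, pressure-gradient force acts outward with centrifugal, so Coriolis balances both:
fV = (1/ρ)|∂P/∂n| + V²/R  →  V² − fR·V + fR·V_g = 0
With fR = 1.25×10⁻⁴ × 1606×10³ m = 201 m/s:
V = [fR − √((fR)² − 4 fR V_g)]/2 = [201 − √(201² − 4×201×34)]/2 = 43.4 m/s
Supergeostrophic (V > V_g = 34 m/s), as expected around a high.

43.4 m/s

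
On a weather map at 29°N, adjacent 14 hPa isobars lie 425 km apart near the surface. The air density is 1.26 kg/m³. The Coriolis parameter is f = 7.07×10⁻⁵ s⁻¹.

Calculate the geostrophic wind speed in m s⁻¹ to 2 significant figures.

37 m s⁻¹

Pressure gradient: |∂P/∂n| = 1400 Pa / 425000 m = 3.29×10⁻³ Pa/m
Geostrophic balance (pressure-gradient force = Coriolis force):
V_g = (1/(fρ)) |∂P/∂n| = 3.29×10⁻³ / (7.07×10⁻⁵ × 1.26) = 37.0 m/s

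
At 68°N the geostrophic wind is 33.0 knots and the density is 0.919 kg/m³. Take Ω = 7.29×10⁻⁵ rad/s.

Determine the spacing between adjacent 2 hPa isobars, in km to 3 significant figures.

Coriolis parameter at 68°N:
f = 2Ω sin φ = 2 × 7.29×10⁻⁵ × sin 68° = 1.35×10⁻⁴ s⁻¹
Wind speed in SI: 33.0 knots = 17.0 m/s
Geostrophic balance rearranged: |∂P/∂n| = f ρ V_g
|∂P/∂n| = 1.35×10⁻⁴ × 0.919 × 17.0 = 2.11×10⁻³ Pa/m
Isobar spacing: Δn = ΔP/|∂P/∂n| = 200 Pa / 2.11×10⁻³ Pa/m = 94829 m ≈ 94.8 km

94.8 km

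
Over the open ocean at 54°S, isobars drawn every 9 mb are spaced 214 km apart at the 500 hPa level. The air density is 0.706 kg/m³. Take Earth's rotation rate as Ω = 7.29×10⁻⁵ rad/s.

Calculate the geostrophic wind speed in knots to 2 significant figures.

98 knots

Coriolis parameter at 54°S:
f = 2Ω sin φ = 2 × 7.29×10⁻⁵ × sin 54° = 1.18×10⁻⁴ s⁻¹
Pressure gradient: |∂P/∂n| = 900 Pa / 214000 m = 4.21×10⁻³ Pa/m
Geostrophic balance (pressure-gradient force = Coriolis force):
V_g = (1/(fρ)) |∂P/∂n| = 4.21×10⁻³ / (1.18×10⁻⁴ × 0.706) = 50.5 m/s
Converting: 50.5 m/s × 1.944 = 98 knots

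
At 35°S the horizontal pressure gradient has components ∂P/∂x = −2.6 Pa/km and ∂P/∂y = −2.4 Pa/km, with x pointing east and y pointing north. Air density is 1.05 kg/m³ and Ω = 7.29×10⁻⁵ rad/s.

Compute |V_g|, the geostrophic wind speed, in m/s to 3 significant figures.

40.3 m/s

Coriolis parameter at 35°S:
f = 2Ω sin φ = 2 × 7.29×10⁻⁵ × sin 35° = 8.36×10⁻⁵ s⁻¹
In the Southern Hemisphere f is negative: f = −8.36×10⁻⁵ s⁻¹.
Component geostrophic relations (x east, y north):
u_g = −(1/(fρ)) ∂P/∂y,  v_g = (1/(fρ)) ∂P/∂x
u_g = −(−2.4×10⁻³)/(−8.36×10⁻⁵ × 1.05) = −27.3 m/s;  v_g = (−2.6×10⁻³)/(−8.36×10⁻⁵ × 1.05) = 29.6 m/s
|V_g| = √(u_g² + v_g²) = 40.3 m/s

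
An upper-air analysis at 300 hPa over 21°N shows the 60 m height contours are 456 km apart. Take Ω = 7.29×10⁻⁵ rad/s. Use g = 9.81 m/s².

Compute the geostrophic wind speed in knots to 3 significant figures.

Coriolis parameter at 21°N:
f = 2Ω sin φ = 2 × 7.29×10⁻⁵ × sin 21° = 5.23×10⁻⁵ s⁻¹
Height gradient: |∂Z/∂n| = 60 m / 456000 m = 1.32×10⁻⁴
On a pressure surface, geostrophic balance gives V_g = (g/f)|∂Z/∂n|:
V_g = 9.81 × 1.32×10⁻⁴ / 5.23×10⁻⁵ = 24.7 m/s
Converting: 24.7 m/s × 1.944 = 48.0 knots

48.0 knots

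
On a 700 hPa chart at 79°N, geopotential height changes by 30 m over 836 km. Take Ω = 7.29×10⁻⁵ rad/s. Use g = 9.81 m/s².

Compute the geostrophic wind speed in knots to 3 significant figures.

Coriolis parameter at 79°N:
f = 2Ω sin φ = 2 × 7.29×10⁻⁵ × sin 79° = 1.43×10⁻⁴ s⁻¹
Height gradient: |∂Z/∂n| = 30 m / 836000 m = 3.59×10⁻⁵
On a pressure surface, geostrophic balance gives V_g = (g/f)|∂Z/∂n|:
V_g = 9.81 × 3.59×10⁻⁵ / 1.43×10⁻⁴ = 2.46 m/s
Converting: 2.46 m/s × 1.944 = 4.78 knots

4.78 knots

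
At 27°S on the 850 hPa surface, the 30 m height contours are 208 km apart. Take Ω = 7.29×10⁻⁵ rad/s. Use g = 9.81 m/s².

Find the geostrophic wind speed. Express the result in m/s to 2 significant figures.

Coriolis parameter at 27°S:
f = 2Ω sin φ = 2 × 7.29×10⁻⁵ × sin 27° = 6.62×10⁻⁵ s⁻¹
Height gradient: |∂Z/∂n| = 30 m / 208000 m = 1.44×10⁻⁴
On a pressure surface, geostrophic balance gives V_g = (g/f)|∂Z/∂n|:
V_g = 9.81 × 1.44×10⁻⁴ / 6.62×10⁻⁵ = 21.4 m/s

21 m/s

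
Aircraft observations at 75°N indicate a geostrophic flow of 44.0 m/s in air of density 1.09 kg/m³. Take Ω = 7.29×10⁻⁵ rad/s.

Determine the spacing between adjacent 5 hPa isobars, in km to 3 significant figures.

74.0 km

Coriolis parameter at 75°N:
f = 2Ω sin φ = 2 × 7.29×10⁻⁵ × sin 75° = 1.41×10⁻⁴ s⁻¹
Geostrophic balance rearranged: |∂P/∂n| = f ρ V_g
|∂P/∂n| = 1.41×10⁻⁴ × 1.09 × 44.0 = 6.75×10⁻³ Pa/m
Isobar spacing: Δn = ΔP/|∂P/∂n| = 500 Pa / 6.75×10⁻³ Pa/m = 74027 m ≈ 74.0 km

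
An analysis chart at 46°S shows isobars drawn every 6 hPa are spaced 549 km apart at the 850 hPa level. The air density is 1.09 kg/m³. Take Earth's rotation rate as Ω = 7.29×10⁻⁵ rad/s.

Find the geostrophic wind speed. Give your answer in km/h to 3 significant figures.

Coriolis parameter at 46°S:
f = 2Ω sin φ = 2 × 7.29×10⁻⁵ × sin 46° = 1.05×10⁻⁴ s⁻¹
Pressure gradient: |∂P/∂n| = 600 Pa / 549000 m = 1.09×10⁻³ Pa/m
Geostrophic balance (pressure-gradient force = Coriolis force):
V_g = (1/(fρ)) |∂P/∂n| = 1.09×10⁻³ / (1.05×10⁻⁴ × 1.09) = 9.56 m/s
Converting: 9.56 m/s × 3.6 = 34.4 km/h

34.4 km/h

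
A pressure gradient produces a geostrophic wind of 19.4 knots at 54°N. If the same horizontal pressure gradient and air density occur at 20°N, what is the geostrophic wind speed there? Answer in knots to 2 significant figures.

With the same pressure gradient and density, V_g ∝ 1/f ∝ 1/sin φ.
V₂ = V₁ · sin φ₁ / sin φ₂ = 19.4 × sin 54° / sin 20°
V₂ = 19.4 × 0.8090/0.3420 = 46 knots

46 knots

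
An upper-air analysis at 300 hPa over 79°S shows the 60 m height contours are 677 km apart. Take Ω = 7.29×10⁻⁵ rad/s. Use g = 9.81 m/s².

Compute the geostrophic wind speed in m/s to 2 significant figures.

Coriolis parameter at 79°S:
f = 2Ω sin φ = 2 × 7.29×10⁻⁵ × sin 79° = 1.43×10⁻⁴ s⁻¹
Height gradient: |∂Z/∂n| = 60 m / 677000 m = 8.86×10⁻⁵
On a pressure surface, geostrophic balance gives V_g = (g/f)|∂Z/∂n|:
V_g = 9.81 × 8.86×10⁻⁵ / 1.43×10⁻⁴ = 6.07 m/s

6.1 m/s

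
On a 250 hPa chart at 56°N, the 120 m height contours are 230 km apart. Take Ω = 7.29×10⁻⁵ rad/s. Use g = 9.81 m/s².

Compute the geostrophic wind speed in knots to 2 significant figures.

82 knots

Coriolis parameter at 56°N:
f = 2Ω sin φ = 2 × 7.29×10⁻⁵ × sin 56° = 1.21×10⁻⁴ s⁻¹
Height gradient: |∂Z/∂n| = 120 m / 230000 m = 5.22×10⁻⁴
On a pressure surface, geostrophic balance gives V_g = (g/f)|∂Z/∂n|:
V_g = 9.81 × 5.22×10⁻⁴ / 1.21×10⁻⁴ = 42.3 m/s
Converting: 42.3 m/s × 1.944 = 82 knots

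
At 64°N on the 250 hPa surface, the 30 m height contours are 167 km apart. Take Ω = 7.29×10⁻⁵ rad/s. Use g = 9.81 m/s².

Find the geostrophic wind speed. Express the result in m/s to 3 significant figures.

13.4 m/s

Coriolis parameter at 64°N:
f = 2Ω sin φ = 2 × 7.29×10⁻⁵ × sin 64° = 1.31×10⁻⁴ s⁻¹
Height gradient: |∂Z/∂n| = 30 m / 167000 m = 1.80×10⁻⁴
On a pressure surface, geostrophic balance gives V_g = (g/f)|∂Z/∂n|:
V_g = 9.81 × 1.80×10⁻⁴ / 1.31×10⁻⁴ = 13.4 m/s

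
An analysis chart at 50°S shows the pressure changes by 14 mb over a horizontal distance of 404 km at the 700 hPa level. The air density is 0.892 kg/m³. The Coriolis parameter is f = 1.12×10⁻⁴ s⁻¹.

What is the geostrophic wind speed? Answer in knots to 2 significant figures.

67 knots

Pressure gradient: |∂P/∂n| = 1400 Pa / 404000 m = 3.47×10⁻³ Pa/m
Geostrophic balance (pressure-gradient force = Coriolis force):
V_g = (1/(fρ)) |∂P/∂n| = 3.47×10⁻³ / (1.12×10⁻⁴ × 0.892) = 34.7 m/s
Converting: 34.7 m/s × 1.944 = 67 knots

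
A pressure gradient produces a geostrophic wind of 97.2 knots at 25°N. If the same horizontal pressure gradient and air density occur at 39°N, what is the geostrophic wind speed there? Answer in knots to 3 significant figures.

With the same pressure gradient and density, V_g ∝ 1/f ∝ 1/sin φ.
V₂ = V₁ · sin φ₁ / sin φ₂ = 97.2 × sin 25° / sin 39°
V₂ = 97.2 × 0.4226/0.6293 = 65.3 knots

65.3 knots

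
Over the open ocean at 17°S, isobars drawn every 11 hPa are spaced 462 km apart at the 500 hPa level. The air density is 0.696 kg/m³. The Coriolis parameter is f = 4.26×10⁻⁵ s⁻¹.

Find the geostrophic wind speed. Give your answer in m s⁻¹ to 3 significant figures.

Pressure gradient: |∂P/∂n| = 1100 Pa / 462000 m = 2.38×10⁻³ Pa/m
Geostrophic balance (pressure-gradient force = Coriolis force):
V_g = (1/(fρ)) |∂P/∂n| = 2.38×10⁻³ / (4.26×10⁻⁵ × 0.696) = 80.3 m/s

80.3 m s⁻¹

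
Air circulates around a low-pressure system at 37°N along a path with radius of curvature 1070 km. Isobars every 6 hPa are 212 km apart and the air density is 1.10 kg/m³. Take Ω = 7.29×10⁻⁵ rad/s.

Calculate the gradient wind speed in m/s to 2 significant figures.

Coriolis parameter at 37°N:
f = 2Ω sin φ = 2 × 7.29×10⁻⁵ × sin 37° = 8.77×10⁻⁵ s⁻¹
Pressure gradient: |∂P/∂n| = 600 Pa / 212000 m = 2.83×10⁻³ Pa/m
Geostrophic speed: V_g = |∂P/∂n|/(fρ) = 2.83×10⁻³/(8.77×10⁻⁵ × 1.10) = 29.3 m/s
Around a low, centrifugal force acts outward with Coriolis, so pressure-gradient force balances both:
(1/ρ)|∂P/∂n| = fV + V²/R  →  V² + fR·V − fR·V_g = 0
With fR = 8.77×10⁻⁵ × 1070×10³ m = 93.9 m/s:
V = [−fR + √((fR)² + 4 fR V_g)]/2 = [−93.9 + √(93.9² + 4×93.9×29.3)]/2 = 23.5 m/s
Subgeostrophic (V < V_g = 29.3 m/s), as expected around a low.

23 m/s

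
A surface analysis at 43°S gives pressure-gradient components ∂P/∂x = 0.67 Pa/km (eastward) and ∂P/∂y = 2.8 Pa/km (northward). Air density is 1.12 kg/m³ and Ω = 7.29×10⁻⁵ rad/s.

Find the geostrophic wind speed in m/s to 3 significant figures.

25.9 m/s

Coriolis parameter at 43°S:
f = 2Ω sin φ = 2 × 7.29×10⁻⁵ × sin 43° = 9.94×10⁻⁵ s⁻¹
In the Southern Hemisphere f is negative: f = −9.94×10⁻⁵ s⁻¹.
Component geostrophic relations (x east, y north):
u_g = −(1/(fρ)) ∂P/∂y,  v_g = (1/(fρ)) ∂P/∂x
u_g = −(2.8×10⁻³)/(−9.94×10⁻⁵ × 1.12) = 25.1 m/s;  v_g = (0.67×10⁻³)/(−9.94×10⁻⁵ × 1.12) = −6.02 m/s
|V_g| = √(u_g² + v_g²) = 25.9 m/s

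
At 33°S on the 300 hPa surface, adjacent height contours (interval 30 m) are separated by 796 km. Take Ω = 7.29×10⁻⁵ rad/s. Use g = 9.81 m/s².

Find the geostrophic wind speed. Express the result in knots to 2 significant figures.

Coriolis parameter at 33°S:
f = 2Ω sin φ = 2 × 7.29×10⁻⁵ × sin 33° = 7.94×10⁻⁵ s⁻¹
Height gradient: |∂Z/∂n| = 30 m / 796000 m = 3.77×10⁻⁵
On a pressure surface, geostrophic balance gives V_g = (g/f)|∂Z/∂n|:
V_g = 9.81 × 3.77×10⁻⁵ / 7.94×10⁻⁵ = 4.66 m/s
Converting: 4.66 m/s × 1.944 = 9.1 knots

9.1 knots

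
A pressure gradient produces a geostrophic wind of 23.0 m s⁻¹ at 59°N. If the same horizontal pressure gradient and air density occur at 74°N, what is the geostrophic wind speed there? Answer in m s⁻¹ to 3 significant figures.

With the same pressure gradient and density, V_g ∝ 1/f ∝ 1/sin φ.
V₂ = V₁ · sin φ₁ / sin φ₂ = 23.0 × sin 59° / sin 74°
V₂ = 23.0 × 0.8572/0.9613 = 20.5 m s⁻¹

20.5 m s⁻¹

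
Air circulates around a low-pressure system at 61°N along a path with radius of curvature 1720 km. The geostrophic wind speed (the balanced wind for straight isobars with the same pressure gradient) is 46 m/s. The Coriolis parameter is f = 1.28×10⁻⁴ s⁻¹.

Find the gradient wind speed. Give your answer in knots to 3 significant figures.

75.9 knots

Around a low, centrifugal force acts outward with Coriolis, so pressure-gradient force balances both:
(1/ρ)|∂P/∂n| = fV + V²/R  →  V² + fR·V − fR·V_g = 0
With fR = 1.28×10⁻⁴ × 1720×10³ m = 220 m/s:
V = [−fR + √((fR)² + 4 fR V_g)]/2 = [−220 + √(220² + 4×220×46)]/2 = 39.1 m/s
Subgeostrophic (V < V_g = 46 m/s), as expected around a low.
Converting: 39.1 m/s × 1.944 = 75.9 knots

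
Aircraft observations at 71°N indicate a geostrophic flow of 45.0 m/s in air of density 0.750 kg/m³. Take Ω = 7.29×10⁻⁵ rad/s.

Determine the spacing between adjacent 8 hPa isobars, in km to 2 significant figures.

Coriolis parameter at 71°N:
f = 2Ω sin φ = 2 × 7.29×10⁻⁵ × sin 71° = 1.38×10⁻⁴ s⁻¹
Geostrophic balance rearranged: |∂P/∂n| = f ρ V_g
|∂P/∂n| = 1.38×10⁻⁴ × 0.750 × 45.0 = 4.65×10⁻³ Pa/m
Isobar spacing: Δn = ΔP/|∂P/∂n| = 800 Pa / 4.65×10⁻³ Pa/m = 171945 m ≈ 170 km

170 km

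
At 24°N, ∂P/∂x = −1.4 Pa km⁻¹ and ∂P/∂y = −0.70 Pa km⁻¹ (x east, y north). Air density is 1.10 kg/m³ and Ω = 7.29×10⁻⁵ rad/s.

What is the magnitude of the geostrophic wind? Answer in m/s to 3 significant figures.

24.0 m/s

Coriolis parameter at 24°N:
f = 2Ω sin φ = 2 × 7.29×10⁻⁵ × sin 24° = 5.93×10⁻⁵ s⁻¹
Component geostrophic relations (x east, y north):
u_g = −(1/(fρ)) ∂P/∂y,  v_g = (1/(fρ)) ∂P/∂x
u_g = −(−0.70×10⁻³)/(5.93×10⁻⁵ × 1.10) = 10.7 m/s;  v_g = (−1.4×10⁻³)/(5.93×10⁻⁵ × 1.10) = −21.5 m/s
|V_g| = √(u_g² + v_g²) = 24.0 m/s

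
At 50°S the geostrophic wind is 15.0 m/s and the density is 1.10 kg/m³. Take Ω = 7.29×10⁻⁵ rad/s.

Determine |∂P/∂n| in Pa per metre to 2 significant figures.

Coriolis parameter at 50°S:
f = 2Ω sin φ = 2 × 7.29×10⁻⁵ × sin 50° = 1.12×10⁻⁴ s⁻¹
Geostrophic balance rearranged: |∂P/∂n| = f ρ V_g
|∂P/∂n| = 1.12×10⁻⁴ × 1.10 × 15.0 = 1.84×10⁻³ Pa/m

1.8×10⁻³ Pa/m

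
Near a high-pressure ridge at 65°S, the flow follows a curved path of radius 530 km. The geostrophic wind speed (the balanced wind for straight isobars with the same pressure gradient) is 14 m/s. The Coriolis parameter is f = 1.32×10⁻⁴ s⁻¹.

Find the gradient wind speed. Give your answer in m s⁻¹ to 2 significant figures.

Around a high, pressure-gradient force acts outward with centrifugal, so Coriolis balances both:
fV = (1/ρ)|∂P/∂n| + V²/R  →  V² − fR·V + fR·V_g = 0
With fR = 1.32×10⁻⁴ × 530×10³ m = 70.0 m/s:
V = [fR − √((fR)² − 4 fR V_g)]/2 = [70.0 − √(70.0² − 4×70.0×14)]/2 = 19.4 m/s
Supergeostrophic (V > V_g = 14 m/s), as expected around a high.

19 m s⁻¹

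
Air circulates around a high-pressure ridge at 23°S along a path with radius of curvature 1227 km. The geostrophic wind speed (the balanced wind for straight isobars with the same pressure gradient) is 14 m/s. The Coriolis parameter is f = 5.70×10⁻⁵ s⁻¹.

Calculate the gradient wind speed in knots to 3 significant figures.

37.6 knots

Around a high, pressure-gradient force acts outward with centrifugal, so Coriolis balances both:
fV = (1/ρ)|∂P/∂n| + V²/R  →  V² − fR·V + fR·V_g = 0
With fR = 5.70×10⁻⁵ × 1227×10³ m = 69.9 m/s:
V = [fR − √((fR)² − 4 fR V_g)]/2 = [69.9 − √(69.9² − 4×69.9×14)]/2 = 19.4 m/s
Supergeostrophic (V > V_g = 14 m/s), as expected around a high.
Converting: 19.4 m/s × 1.944 = 37.6 knots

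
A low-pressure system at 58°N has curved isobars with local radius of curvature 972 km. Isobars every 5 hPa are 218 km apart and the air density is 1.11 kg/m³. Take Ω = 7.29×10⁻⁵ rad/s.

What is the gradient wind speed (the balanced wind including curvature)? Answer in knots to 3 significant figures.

Coriolis parameter at 58°N:
f = 2Ω sin φ = 2 × 7.29×10⁻⁵ × sin 58° = 1.24×10⁻⁴ s⁻¹
Pressure gradient: |∂P/∂n| = 500 Pa / 218000 m = 2.29×10⁻³ Pa/m
Geostrophic speed: V_g = |∂P/∂n|/(fρ) = 2.29×10⁻³/(1.24×10⁻⁴ × 1.11) = 16.7 m/s
Around a low, centrifugal force acts outward with Coriolis, so pressure-gradient force balances both:
(1/ρ)|∂P/∂n| = fV + V²/R  →  V² + fR·V − fR·V_g = 0
With fR = 1.24×10⁻⁴ × 972×10³ m = 120 m/s:
V = [−fR + √((fR)² + 4 fR V_g)]/2 = [−120 + √(120² + 4×120×16.7)]/2 = 14.9 m/s
Subgeostrophic (V < V_g = 16.7 m/s), as expected around a low.
Converting: 14.9 m/s × 1.944 = 28.9 knots

28.9 knots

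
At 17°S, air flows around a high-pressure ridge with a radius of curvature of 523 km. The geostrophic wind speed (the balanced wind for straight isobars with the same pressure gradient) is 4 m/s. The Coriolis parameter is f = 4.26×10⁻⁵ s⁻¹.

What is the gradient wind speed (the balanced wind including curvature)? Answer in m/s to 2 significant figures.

5.2 m/s

Around a high, pressure-gradient force acts outward with centrifugal, so Coriolis balances both:
fV = (1/ρ)|∂P/∂n| + V²/R  →  V² − fR·V + fR·V_g = 0
With fR = 4.26×10⁻⁵ × 523×10³ m = 22.3 m/s:
V = [fR − √((fR)² − 4 fR V_g)]/2 = [22.3 − √(22.3² − 4×22.3×4)]/2 = 5.23 m/s
Supergeostrophic (V > V_g = 4 m/s), as expected around a high.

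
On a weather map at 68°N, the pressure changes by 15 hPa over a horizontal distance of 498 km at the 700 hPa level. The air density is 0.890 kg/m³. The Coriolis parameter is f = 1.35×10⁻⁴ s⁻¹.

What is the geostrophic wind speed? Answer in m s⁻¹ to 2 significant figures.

Pressure gradient: |∂P/∂n| = 1500 Pa / 498000 m = 3.01×10⁻³ Pa/m
Geostrophic balance (pressure-gradient force = Coriolis force):
V_g = (1/(fρ)) |∂P/∂n| = 3.01×10⁻³ / (1.35×10⁻⁴ × 0.890) = 25.1 m/s

25 m s⁻¹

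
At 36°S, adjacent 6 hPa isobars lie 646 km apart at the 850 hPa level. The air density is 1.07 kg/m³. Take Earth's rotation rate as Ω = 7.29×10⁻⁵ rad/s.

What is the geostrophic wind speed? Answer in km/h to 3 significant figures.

Coriolis parameter at 36°S:
f = 2Ω sin φ = 2 × 7.29×10⁻⁵ × sin 36° = 8.57×10⁻⁵ s⁻¹
Pressure gradient: |∂P/∂n| = 600 Pa / 646000 m = 9.29×10⁻⁴ Pa/m
Geostrophic balance (pressure-gradient force = Coriolis force):
V_g = (1/(fρ)) |∂P/∂n| = 9.29×10⁻⁴ / (8.57×10⁻⁵ × 1.07) = 10.1 m/s
Converting: 10.1 m/s × 3.6 = 36.5 km/h

36.5 km/h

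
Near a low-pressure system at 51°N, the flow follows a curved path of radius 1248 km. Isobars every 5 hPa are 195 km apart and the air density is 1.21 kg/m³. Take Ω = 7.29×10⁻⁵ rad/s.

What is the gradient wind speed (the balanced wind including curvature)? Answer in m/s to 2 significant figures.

17 m/s

Coriolis parameter at 51°N:
f = 2Ω sin φ = 2 × 7.29×10⁻⁵ × sin 51° = 1.13×10⁻⁴ s⁻¹
Pressure gradient: |∂P/∂n| = 500 Pa / 195000 m = 2.56×10⁻³ Pa/m
Geostrophic speed: V_g = |∂P/∂n|/(fρ) = 2.56×10⁻³/(1.13×10⁻⁴ × 1.21) = 18.7 m/s
Around a low, centrifugal force acts outward with Coriolis, so pressure-gradient force balances both:
(1/ρ)|∂P/∂n| = fV + V²/R  →  V² + fR·V − fR·V_g = 0
With fR = 1.13×10⁻⁴ × 1248×10³ m = 141 m/s:
V = [−fR + √((fR)² + 4 fR V_g)]/2 = [−141 + √(141² + 4×141×18.7)]/2 = 16.7 m/s
Subgeostrophic (V < V_g = 18.7 m/s), as expected around a low.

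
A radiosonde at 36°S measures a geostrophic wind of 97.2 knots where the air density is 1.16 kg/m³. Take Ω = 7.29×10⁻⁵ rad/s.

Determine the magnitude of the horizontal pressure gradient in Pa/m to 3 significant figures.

Coriolis parameter at 36°S:
f = 2Ω sin φ = 2 × 7.29×10⁻⁵ × sin 36° = 8.57×10⁻⁵ s⁻¹
Wind speed in SI: 97.2 knots = 50.0 m/s
Geostrophic balance rearranged: |∂P/∂n| = f ρ V_g
|∂P/∂n| = 8.57×10⁻⁵ × 1.16 × 50.0 = 4.97×10⁻³ Pa/m

4.97×10⁻³ Pa/m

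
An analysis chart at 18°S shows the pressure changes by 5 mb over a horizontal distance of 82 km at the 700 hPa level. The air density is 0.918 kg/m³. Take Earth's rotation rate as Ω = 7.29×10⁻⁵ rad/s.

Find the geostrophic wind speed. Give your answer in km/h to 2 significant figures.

Coriolis parameter at 18°S:
f = 2Ω sin φ = 2 × 7.29×10⁻⁵ × sin 18° = 4.51×10⁻⁵ s⁻¹
Pressure gradient: |∂P/∂n| = 500 Pa / 82000 m = 6.10×10⁻³ Pa/m
Geostrophic balance (pressure-gradient force = Coriolis force):
V_g = (1/(fρ)) |∂P/∂n| = 6.10×10⁻³ / (4.51×10⁻⁵ × 0.918) = 147 m/s
Converting: 147 m/s × 3.6 = 530 km/h

530 km/h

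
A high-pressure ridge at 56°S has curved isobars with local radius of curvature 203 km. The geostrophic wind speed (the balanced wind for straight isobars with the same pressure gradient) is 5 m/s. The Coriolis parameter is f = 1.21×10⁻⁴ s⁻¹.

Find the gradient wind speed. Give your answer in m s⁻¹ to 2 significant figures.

Around a high, pressure-gradient force acts outward with centrifugal, so Coriolis balances both:
fV = (1/ρ)|∂P/∂n| + V²/R  →  V² − fR·V + fR·V_g = 0
With fR = 1.21×10⁻⁴ × 203×10³ m = 24.6 m/s:
V = [fR − √((fR)² − 4 fR V_g)]/2 = [24.6 − √(24.6² − 4×24.6×5)]/2 = 6.99 m/s
Supergeostrophic (V > V_g = 5 m/s), as expected around a high.

7.0 m s⁻¹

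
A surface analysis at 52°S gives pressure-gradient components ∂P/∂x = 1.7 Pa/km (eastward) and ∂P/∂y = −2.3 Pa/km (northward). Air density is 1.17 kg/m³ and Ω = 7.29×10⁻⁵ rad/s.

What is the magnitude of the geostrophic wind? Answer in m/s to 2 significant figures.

21 m/s

Coriolis parameter at 52°S:
f = 2Ω sin φ = 2 × 7.29×10⁻⁵ × sin 52° = 1.15×10⁻⁴ s⁻¹
In the Southern Hemisphere f is negative: f = −1.15×10⁻⁴ s⁻¹.
Component geostrophic relations (x east, y north):
u_g = −(1/(fρ)) ∂P/∂y,  v_g = (1/(fρ)) ∂P/∂x
u_g = −(−2.3×10⁻³)/(−1.15×10⁻⁴ × 1.17) = −17.1 m/s;  v_g = (1.7×10⁻³)/(−1.15×10⁻⁴ × 1.17) = −12.6 m/s
|V_g| = √(u_g² + v_g²) = 21.3 m/s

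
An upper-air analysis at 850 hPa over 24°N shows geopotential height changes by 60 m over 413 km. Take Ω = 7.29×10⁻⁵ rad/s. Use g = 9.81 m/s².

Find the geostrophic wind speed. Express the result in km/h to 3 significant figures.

Coriolis parameter at 24°N:
f = 2Ω sin φ = 2 × 7.29×10⁻⁵ × sin 24° = 5.93×10⁻⁵ s⁻¹
Height gradient: |∂Z/∂n| = 60 m / 413000 m = 1.45×10⁻⁴
On a pressure surface, geostrophic balance gives V_g = (g/f)|∂Z/∂n|:
V_g = 9.81 × 1.45×10⁻⁴ / 5.93×10⁻⁵ = 24.0 m/s
Converting: 24.0 m/s × 3.6 = 86.5 km/h

86.5 km/h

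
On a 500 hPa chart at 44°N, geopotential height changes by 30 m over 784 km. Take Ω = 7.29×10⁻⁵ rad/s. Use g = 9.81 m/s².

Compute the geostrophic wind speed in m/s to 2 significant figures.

3.7 m/s

Coriolis parameter at 44°N:
f = 2Ω sin φ = 2 × 7.29×10⁻⁵ × sin 44° = 1.01×10⁻⁴ s⁻¹
Height gradient: |∂Z/∂n| = 30 m / 784000 m = 3.83×10⁻⁵
On a pressure surface, geostrophic balance gives V_g = (g/f)|∂Z/∂n|:
V_g = 9.81 × 3.83×10⁻⁵ / 1.01×10⁻⁴ = 3.71 m/s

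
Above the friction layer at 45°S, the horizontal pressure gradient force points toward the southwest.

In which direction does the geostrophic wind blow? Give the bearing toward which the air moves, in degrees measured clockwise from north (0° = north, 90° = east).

The pressure-gradient force points toward the southwest (bearing 225°).
Geostrophic balance: in the Southern Hemisphere the Coriolis force deflects motion to the left, so the geostrophic wind blows 90° to the left of the pressure-gradient force (low pressure on the right).
Rotating 225° by 90° counterclockwise gives 135° — the wind blows toward the southeast.

135°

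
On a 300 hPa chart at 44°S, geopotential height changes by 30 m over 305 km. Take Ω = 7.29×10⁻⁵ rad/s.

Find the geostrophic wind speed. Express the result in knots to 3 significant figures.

18.5 knots

Coriolis parameter at 44°S:
f = 2Ω sin φ = 2 × 7.29×10⁻⁵ × sin 44° = 1.01×10⁻⁴ s⁻¹
Height gradient: |∂Z/∂n| = 30 m / 305000 m = 9.84×10⁻⁵
On a pressure surface, geostrophic balance gives V_g = (g/f)|∂Z/∂n|:
V_g = 9.81 × 9.84×10⁻⁵ / 1.01×10⁻⁴ = 9.53 m/s
Converting: 9.53 m/s × 1.944 = 18.5 knots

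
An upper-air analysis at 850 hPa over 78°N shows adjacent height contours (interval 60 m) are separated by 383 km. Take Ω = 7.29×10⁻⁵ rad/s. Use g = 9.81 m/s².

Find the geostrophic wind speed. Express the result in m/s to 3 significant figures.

10.8 m/s

Coriolis parameter at 78°N:
f = 2Ω sin φ = 2 × 7.29×10⁻⁵ × sin 78° = 1.43×10⁻⁴ s⁻¹
Height gradient: |∂Z/∂n| = 60 m / 383000 m = 1.57×10⁻⁴
On a pressure surface, geostrophic balance gives V_g = (g/f)|∂Z/∂n|:
V_g = 9.81 × 1.57×10⁻⁴ / 1.43×10⁻⁴ = 10.8 m/s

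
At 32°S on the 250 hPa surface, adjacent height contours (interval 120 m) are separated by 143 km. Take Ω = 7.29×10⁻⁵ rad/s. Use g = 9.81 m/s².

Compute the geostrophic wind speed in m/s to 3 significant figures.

Coriolis parameter at 32°S:
f = 2Ω sin φ = 2 × 7.29×10⁻⁵ × sin 32° = 7.73×10⁻⁵ s⁻¹
Height gradient: |∂Z/∂n| = 120 m / 143000 m = 8.39×10⁻⁴
On a pressure surface, geostrophic balance gives V_g = (g/f)|∂Z/∂n|:
V_g = 9.81 × 8.39×10⁻⁴ / 7.73×10⁻⁵ = 107 m/s

107 m/s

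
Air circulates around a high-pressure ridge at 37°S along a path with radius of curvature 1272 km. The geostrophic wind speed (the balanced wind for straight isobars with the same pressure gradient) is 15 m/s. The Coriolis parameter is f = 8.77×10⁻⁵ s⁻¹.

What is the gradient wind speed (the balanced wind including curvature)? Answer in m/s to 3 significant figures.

Around a high, pressure-gradient force acts outward with centrifugal, so Coriolis balances both:
fV = (1/ρ)|∂P/∂n| + V²/R  →  V² − fR·V + fR·V_g = 0
With fR = 8.77×10⁻⁵ × 1272×10³ m = 112 m/s:
V = [fR − √((fR)² − 4 fR V_g)]/2 = [112 − √(112² − 4×112×15)]/2 = 17.9 m/s
Supergeostrophic (V > V_g = 15 m/s), as expected around a high.

17.9 m/s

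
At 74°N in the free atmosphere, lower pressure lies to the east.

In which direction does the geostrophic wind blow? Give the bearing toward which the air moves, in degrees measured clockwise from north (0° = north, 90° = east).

180°

The pressure-gradient force points toward the east (bearing 090°).
Geostrophic balance: in the Northern Hemisphere the Coriolis force deflects motion to the right, so the geostrophic wind blows 90° to the right of the pressure-gradient force (low pressure on the left).
Rotating 090° by 90° clockwise gives 180° — the wind blows toward the south.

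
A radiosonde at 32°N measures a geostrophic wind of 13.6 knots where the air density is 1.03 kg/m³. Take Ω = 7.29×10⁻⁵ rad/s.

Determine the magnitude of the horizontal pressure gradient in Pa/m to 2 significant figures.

Coriolis parameter at 32°N:
f = 2Ω sin φ = 2 × 7.29×10⁻⁵ × sin 32° = 7.73×10⁻⁵ s⁻¹
Wind speed in SI: 13.6 knots = 7.00 m/s
Geostrophic balance rearranged: |∂P/∂n| = f ρ V_g
|∂P/∂n| = 7.73×10⁻⁵ × 1.03 × 7.00 = 5.57×10⁻⁴ Pa/m

5.6×10⁻⁴ Pa/m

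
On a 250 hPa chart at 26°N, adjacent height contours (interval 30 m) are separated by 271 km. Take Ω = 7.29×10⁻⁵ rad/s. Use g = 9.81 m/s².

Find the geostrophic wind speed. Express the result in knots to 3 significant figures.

33.0 knots

Coriolis parameter at 26°N:
f = 2Ω sin φ = 2 × 7.29×10⁻⁵ × sin 26° = 6.39×10⁻⁵ s⁻¹
Height gradient: |∂Z/∂n| = 30 m / 271000 m = 1.11×10⁻⁴
On a pressure surface, geostrophic balance gives V_g = (g/f)|∂Z/∂n|:
V_g = 9.81 × 1.11×10⁻⁴ / 6.39×10⁻⁵ = 17.0 m/s
Converting: 17.0 m/s × 1.944 = 33.0 knots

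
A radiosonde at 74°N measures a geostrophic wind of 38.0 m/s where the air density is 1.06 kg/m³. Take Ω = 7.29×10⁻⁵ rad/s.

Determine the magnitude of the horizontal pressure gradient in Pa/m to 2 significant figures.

5.6×10⁻³ Pa/m

Coriolis parameter at 74°N:
f = 2Ω sin φ = 2 × 7.29×10⁻⁵ × sin 74° = 1.40×10⁻⁴ s⁻¹
Geostrophic balance rearranged: |∂P/∂n| = f ρ V_g
|∂P/∂n| = 1.40×10⁻⁴ × 1.06 × 38.0 = 5.65×10⁻³ Pa/m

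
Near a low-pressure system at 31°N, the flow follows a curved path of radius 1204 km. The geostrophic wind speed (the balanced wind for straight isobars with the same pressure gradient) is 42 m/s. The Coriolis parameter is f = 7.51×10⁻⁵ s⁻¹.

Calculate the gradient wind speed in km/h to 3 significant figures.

112 km/h

Around a low, centrifugal force acts outward with Coriolis, so pressure-gradient force balances both:
(1/ρ)|∂P/∂n| = fV + V²/R  →  V² + fR·V − fR·V_g = 0
With fR = 7.51×10⁻⁵ × 1204×10³ m = 90.4 m/s:
V = [−fR + √((fR)² + 4 fR V_g)]/2 = [−90.4 + √(90.4² + 4×90.4×42)]/2 = 31.2 m/s
Subgeostrophic (V < V_g = 42 m/s), as expected around a low.
Converting: 31.2 m/s × 3.6 = 112 km/h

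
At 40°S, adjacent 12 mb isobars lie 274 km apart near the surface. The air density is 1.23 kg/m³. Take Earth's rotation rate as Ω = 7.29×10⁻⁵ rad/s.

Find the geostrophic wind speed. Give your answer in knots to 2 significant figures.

74 knots

Coriolis parameter at 40°S:
f = 2Ω sin φ = 2 × 7.29×10⁻⁵ × sin 40° = 9.37×10⁻⁵ s⁻¹
Pressure gradient: |∂P/∂n| = 1200 Pa / 274000 m = 4.38×10⁻³ Pa/m
Geostrophic balance (pressure-gradient force = Coriolis force):
V_g = (1/(fρ)) |∂P/∂n| = 4.38×10⁻³ / (9.37×10⁻⁵ × 1.23) = 38.0 m/s
Converting: 38.0 m/s × 1.944 = 74 knots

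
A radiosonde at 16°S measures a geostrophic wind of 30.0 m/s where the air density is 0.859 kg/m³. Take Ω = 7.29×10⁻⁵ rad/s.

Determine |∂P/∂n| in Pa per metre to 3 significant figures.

Coriolis parameter at 16°S:
f = 2Ω sin φ = 2 × 7.29×10⁻⁵ × sin 16° = 4.02×10⁻⁵ s⁻¹
Geostrophic balance rearranged: |∂P/∂n| = f ρ V_g
|∂P/∂n| = 4.02×10⁻⁵ × 0.859 × 30.0 = 1.04×10⁻³ Pa/m

1.04×10⁻³ Pa/m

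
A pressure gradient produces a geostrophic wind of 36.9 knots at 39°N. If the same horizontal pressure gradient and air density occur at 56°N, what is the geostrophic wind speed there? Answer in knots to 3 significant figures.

28.0 knots

With the same pressure gradient and density, V_g ∝ 1/f ∝ 1/sin φ.
V₂ = V₁ · sin φ₁ / sin φ₂ = 36.9 × sin 39° / sin 56°
V₂ = 36.9 × 0.6293/0.8290 = 28.0 knots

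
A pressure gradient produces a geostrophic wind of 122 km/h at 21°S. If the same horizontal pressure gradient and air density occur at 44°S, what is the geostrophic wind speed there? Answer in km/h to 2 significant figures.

With the same pressure gradient and density, V_g ∝ 1/f ∝ 1/sin φ.
V₂ = V₁ · sin φ₁ / sin φ₂ = 122 × sin 21° / sin 44°
V₂ = 122 × 0.3584/0.6947 = 63 km/h

63 km/h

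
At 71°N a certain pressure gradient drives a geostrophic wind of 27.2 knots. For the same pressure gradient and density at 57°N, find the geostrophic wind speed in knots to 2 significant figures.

With the same pressure gradient and density, V_g ∝ 1/f ∝ 1/sin φ.
V₂ = V₁ · sin φ₁ / sin φ₂ = 27.2 × sin 71° / sin 57°
V₂ = 27.2 × 0.9455/0.8387 = 31 knots

31 knots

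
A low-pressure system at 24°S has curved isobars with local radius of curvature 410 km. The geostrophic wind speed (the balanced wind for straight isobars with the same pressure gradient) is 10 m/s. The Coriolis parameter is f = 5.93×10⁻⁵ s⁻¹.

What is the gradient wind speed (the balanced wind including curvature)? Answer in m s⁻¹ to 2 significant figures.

7.6 m s⁻¹

Around a low, centrifugal force acts outward with Coriolis, so pressure-gradient force balances both:
(1/ρ)|∂P/∂n| = fV + V²/R  →  V² + fR·V − fR·V_g = 0
With fR = 5.93×10⁻⁵ × 410×10³ m = 24.3 m/s:
V = [−fR + √((fR)² + 4 fR V_g)]/2 = [−24.3 + √(24.3² + 4×24.3×10)]/2 = 7.61 m/s
Subgeostrophic (V < V_g = 10 m/s), as expected around a low.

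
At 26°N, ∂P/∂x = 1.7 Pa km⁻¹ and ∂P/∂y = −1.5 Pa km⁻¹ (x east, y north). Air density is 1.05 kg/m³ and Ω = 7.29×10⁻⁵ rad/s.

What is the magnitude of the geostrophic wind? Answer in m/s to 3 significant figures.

Coriolis parameter at 26°N:
f = 2Ω sin φ = 2 × 7.29×10⁻⁵ × sin 26° = 6.39×10⁻⁵ s⁻¹
Component geostrophic relations (x east, y north):
u_g = −(1/(fρ)) ∂P/∂y,  v_g = (1/(fρ)) ∂P/∂x
u_g = −(−1.5×10⁻³)/(6.39×10⁻⁵ × 1.05) = 22.4 m/s;  v_g = (1.7×10⁻³)/(6.39×10⁻⁵ × 1.05) = 25.3 m/s
|V_g| = √(u_g² + v_g²) = 33.8 m/s

33.8 m/s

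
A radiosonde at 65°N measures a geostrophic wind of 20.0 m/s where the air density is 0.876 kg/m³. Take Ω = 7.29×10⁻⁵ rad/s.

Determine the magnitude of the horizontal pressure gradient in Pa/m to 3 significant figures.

Coriolis parameter at 65°N:
f = 2Ω sin φ = 2 × 7.29×10⁻⁵ × sin 65° = 1.32×10⁻⁴ s⁻¹
Geostrophic balance rearranged: |∂P/∂n| = f ρ V_g
|∂P/∂n| = 1.32×10⁻⁴ × 0.876 × 20.0 = 2.32×10⁻³ Pa/m

2.32×10⁻³ Pa/m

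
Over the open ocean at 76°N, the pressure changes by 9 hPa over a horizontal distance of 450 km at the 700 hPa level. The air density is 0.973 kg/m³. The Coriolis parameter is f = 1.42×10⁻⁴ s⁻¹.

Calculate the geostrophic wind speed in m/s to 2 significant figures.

Pressure gradient: |∂P/∂n| = 900 Pa / 450000 m = 2.00×10⁻³ Pa/m
Geostrophic balance (pressure-gradient force = Coriolis force):
V_g = (1/(fρ)) |∂P/∂n| = 2.00×10⁻³ / (1.42×10⁻⁴ × 0.973) = 14.5 m/s

14 m/s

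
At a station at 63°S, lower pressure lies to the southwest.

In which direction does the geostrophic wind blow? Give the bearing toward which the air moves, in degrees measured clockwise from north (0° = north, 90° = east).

135°

The pressure-gradient force points toward the southwest (bearing 225°).
Geostrophic balance: in the Southern Hemisphere the Coriolis force deflects motion to the left, so the geostrophic wind blows 90° to the left of the pressure-gradient force (low pressure on the right).
Rotating 225° by 90° counterclockwise gives 135° — the wind blows toward the southeast.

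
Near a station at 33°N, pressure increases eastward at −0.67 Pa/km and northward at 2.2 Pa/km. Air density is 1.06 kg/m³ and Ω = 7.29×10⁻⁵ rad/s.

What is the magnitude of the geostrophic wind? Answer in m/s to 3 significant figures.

27.3 m/s

Coriolis parameter at 33°N:
f = 2Ω sin φ = 2 × 7.29×10⁻⁵ × sin 33° = 7.94×10⁻⁵ s⁻¹
Component geostrophic relations (x east, y north):
u_g = −(1/(fρ)) ∂P/∂y,  v_g = (1/(fρ)) ∂P/∂x
u_g = −(2.2×10⁻³)/(7.94×10⁻⁵ × 1.06) = −26.1 m/s;  v_g = (−0.67×10⁻³)/(7.94×10⁻⁵ × 1.06) = −7.96 m/s
|V_g| = √(u_g² + v_g²) = 27.3 m/s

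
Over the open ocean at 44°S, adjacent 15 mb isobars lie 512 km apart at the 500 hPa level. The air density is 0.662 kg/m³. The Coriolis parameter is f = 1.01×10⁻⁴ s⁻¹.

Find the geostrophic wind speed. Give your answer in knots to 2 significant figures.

85 knots

Pressure gradient: |∂P/∂n| = 1500 Pa / 512000 m = 2.93×10⁻³ Pa/m
Geostrophic balance (pressure-gradient force = Coriolis force):
V_g = (1/(fρ)) |∂P/∂n| = 2.93×10⁻³ / (1.01×10⁻⁴ × 0.662) = 43.8 m/s
Converting: 43.8 m/s × 1.944 = 85 knots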